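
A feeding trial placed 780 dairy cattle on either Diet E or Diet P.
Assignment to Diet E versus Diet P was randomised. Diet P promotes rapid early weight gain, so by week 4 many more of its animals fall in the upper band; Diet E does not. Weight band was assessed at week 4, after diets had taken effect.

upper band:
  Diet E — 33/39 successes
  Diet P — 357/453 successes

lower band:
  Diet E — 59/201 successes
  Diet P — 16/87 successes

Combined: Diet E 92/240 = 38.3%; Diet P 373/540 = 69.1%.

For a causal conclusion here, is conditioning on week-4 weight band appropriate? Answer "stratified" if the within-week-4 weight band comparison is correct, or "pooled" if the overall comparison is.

Week-4 weight band lies on the pathway diet → week-4 weight band → outcome, so adjusting for it blocks the indirect effect. For the total causal effect of diet, use the unadjusted pooled rates.
Pooled: Diet E 38.3% vs Diet P 69.1%; Diet P is higher overall.

pooled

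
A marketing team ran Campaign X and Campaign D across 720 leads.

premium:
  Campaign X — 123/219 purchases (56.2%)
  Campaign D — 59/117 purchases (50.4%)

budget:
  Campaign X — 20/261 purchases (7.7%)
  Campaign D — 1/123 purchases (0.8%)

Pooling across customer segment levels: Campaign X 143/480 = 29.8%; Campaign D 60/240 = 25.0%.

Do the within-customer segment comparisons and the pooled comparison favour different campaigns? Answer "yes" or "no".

Within each customer segment level (premium 56.2% vs 50.4%; budget 7.7% vs 0.8%), Campaign X has the higher rate every time. Pooled: 29.8% vs 25.0% — Campaign X has the higher rate overall. They agree.

no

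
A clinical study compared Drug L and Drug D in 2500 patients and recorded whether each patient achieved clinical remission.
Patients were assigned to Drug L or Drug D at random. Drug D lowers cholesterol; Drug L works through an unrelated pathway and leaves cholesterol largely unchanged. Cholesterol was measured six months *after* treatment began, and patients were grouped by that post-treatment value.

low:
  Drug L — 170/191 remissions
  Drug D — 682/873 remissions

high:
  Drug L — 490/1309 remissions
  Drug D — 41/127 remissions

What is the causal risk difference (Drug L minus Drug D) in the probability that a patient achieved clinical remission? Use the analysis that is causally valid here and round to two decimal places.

Cholesterol here is a post-treatment variable shaped by the drug; conditioning on it would introduce bias rather than remove it. The overall comparison is the causal one.
The causal difference is the pooled difference: 0.440 − 0.723 = -0.283.

-0.28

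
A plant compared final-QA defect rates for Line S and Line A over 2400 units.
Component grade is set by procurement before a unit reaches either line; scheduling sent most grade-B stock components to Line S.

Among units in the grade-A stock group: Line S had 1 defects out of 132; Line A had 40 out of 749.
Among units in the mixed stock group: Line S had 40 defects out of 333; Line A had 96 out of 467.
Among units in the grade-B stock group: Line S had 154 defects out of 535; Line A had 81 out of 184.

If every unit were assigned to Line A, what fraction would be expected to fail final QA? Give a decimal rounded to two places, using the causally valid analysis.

Here component grade is a common cause — it drives both which line a case falls under and the outcome. The crude comparison mixes populations; the stratum-specific rates are the causally relevant ones.
Standardising Line A to the population component grade mix: 0.367·40/749 + 0.333·96/467 + 0.300·81/184 = 0.220.

0.22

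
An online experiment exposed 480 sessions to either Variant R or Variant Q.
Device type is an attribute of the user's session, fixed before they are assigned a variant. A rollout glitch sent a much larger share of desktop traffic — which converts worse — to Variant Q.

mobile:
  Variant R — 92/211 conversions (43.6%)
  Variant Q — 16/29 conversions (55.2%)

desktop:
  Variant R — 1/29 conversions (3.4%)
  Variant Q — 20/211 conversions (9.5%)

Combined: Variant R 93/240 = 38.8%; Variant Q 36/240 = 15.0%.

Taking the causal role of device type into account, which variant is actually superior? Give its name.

Nothing the variant does changes device type; the imbalance is an allocation artefact. With device type also predicting the outcome, the pooled figure is confounded, and the within-stratum comparison is the causal one.
Within each level — mobile: 43.6% vs 55.2%; desktop: 3.4% vs 9.5% — Variant Q is higher every time.

Variant Q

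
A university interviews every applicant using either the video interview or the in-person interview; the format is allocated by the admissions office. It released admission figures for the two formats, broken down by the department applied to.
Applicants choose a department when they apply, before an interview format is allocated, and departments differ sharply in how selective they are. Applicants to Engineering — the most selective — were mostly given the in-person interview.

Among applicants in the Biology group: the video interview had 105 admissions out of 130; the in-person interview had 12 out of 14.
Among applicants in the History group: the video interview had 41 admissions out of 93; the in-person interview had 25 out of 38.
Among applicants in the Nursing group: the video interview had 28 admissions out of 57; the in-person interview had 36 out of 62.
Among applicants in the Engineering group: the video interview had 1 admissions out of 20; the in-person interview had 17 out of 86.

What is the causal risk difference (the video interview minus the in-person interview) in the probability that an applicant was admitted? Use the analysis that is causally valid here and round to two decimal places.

-0.12

The imbalance in department arose from how applicants were allocated, not from anything the interview format did; and department independently affects the outcome. The pooled gap is confounded — condition on department.
Adjusting over the population distribution of department: 0.288·(0.808−0.857) + 0.262·(0.441−0.658) + 0.238·(0.491−0.581) + 0.212·(0.050−0.198) = -0.124.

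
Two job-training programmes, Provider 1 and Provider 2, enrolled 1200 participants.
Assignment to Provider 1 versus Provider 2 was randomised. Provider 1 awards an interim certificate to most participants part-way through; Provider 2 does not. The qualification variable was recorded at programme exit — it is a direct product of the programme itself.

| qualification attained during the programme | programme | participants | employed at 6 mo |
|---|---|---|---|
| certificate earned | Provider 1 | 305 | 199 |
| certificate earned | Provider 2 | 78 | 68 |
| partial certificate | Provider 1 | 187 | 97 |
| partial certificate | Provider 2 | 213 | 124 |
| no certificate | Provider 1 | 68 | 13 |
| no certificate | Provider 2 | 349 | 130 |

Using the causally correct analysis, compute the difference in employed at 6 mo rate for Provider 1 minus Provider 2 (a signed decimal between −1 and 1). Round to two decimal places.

Qualification attained during the programme is recorded after the programme and is itself shifted by it — it sits on the causal path from programme to outcome. Conditioning on a mediator would strip out part of the effect we want; the pooled comparison gives the total causal effect.
The causal difference is the pooled difference: 0.552 − 0.503 = +0.049.

+0.05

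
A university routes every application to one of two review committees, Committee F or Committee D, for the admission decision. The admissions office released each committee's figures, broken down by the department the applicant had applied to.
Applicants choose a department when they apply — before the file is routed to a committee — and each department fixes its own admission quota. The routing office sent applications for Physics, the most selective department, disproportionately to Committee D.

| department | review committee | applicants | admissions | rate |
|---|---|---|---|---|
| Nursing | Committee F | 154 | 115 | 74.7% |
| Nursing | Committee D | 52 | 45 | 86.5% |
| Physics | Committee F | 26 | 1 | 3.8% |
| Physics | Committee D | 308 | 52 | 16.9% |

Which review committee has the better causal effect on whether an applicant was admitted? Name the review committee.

Committee D

The department-specific comparison favours Committee D throughout, but the pooled figures favour Committee F. The question is whether to condition on department.
The imbalance in department arose from how applicants were allocated, not from anything the review committee did; and department independently affects the outcome. The pooled gap is confounded — condition on department.
Within each level — Nursing: 74.7% vs 86.5%; Physics: 3.8% vs 16.9% — Committee D is higher every time.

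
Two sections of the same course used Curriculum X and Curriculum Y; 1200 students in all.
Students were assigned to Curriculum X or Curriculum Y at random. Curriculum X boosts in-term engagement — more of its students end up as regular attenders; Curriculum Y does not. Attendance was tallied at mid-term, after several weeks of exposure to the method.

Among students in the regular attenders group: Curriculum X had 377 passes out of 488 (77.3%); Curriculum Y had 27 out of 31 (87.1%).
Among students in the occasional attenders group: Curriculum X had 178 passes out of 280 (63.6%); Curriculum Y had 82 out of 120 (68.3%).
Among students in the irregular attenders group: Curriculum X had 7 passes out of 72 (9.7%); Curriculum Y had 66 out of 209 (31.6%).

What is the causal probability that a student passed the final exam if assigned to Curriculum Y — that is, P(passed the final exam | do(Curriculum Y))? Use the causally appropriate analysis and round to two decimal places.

The mid-term attendance-specific comparison favours Curriculum Y throughout, but the pooled figures favour Curriculum X. The question is whether to condition on mid-term attendance.
Stratifying would compare teaching methods among students the teaching methods themselves sorted into mid-term attendance groups — a form of selection on an intermediate. The unconditioned pooled rates give the total causal effect.
So P(outcome | do(Curriculum Y)) is just the pooled rate for Curriculum Y: 175/360 = 0.486.

0.49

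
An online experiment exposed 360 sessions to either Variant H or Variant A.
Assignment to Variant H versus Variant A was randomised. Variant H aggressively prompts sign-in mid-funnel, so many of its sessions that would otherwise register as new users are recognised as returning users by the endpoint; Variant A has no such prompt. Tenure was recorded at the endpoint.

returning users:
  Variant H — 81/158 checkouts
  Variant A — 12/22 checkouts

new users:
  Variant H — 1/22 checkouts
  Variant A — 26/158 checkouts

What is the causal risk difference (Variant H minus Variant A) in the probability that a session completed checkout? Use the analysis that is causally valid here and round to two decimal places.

+0.24

The stratified and pooled comparisons disagree (Variant A wins within each user tenure; Variant H wins overall), so the answer turns on the causal role of user tenure.
The distribution of user tenure is itself part of what the variant does — it is an intermediate outcome. Holding it fixed would remove that part of the effect; the total effect is the pooled difference.
The causal difference is the pooled difference: 0.456 − 0.211 = +0.244.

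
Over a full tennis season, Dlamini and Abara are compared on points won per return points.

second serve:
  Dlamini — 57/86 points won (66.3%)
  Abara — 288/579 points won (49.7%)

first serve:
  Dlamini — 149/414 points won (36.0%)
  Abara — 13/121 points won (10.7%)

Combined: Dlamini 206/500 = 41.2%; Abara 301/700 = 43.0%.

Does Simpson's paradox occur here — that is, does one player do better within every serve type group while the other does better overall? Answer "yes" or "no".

Within each serve type level (second serve 66.3% vs 49.7%; first serve 36.0% vs 10.7%), Dlamini has the higher rate every time. Pooled: 41.2% vs 43.0% — Abara has the higher rate overall. The two comparisons disagree.

yes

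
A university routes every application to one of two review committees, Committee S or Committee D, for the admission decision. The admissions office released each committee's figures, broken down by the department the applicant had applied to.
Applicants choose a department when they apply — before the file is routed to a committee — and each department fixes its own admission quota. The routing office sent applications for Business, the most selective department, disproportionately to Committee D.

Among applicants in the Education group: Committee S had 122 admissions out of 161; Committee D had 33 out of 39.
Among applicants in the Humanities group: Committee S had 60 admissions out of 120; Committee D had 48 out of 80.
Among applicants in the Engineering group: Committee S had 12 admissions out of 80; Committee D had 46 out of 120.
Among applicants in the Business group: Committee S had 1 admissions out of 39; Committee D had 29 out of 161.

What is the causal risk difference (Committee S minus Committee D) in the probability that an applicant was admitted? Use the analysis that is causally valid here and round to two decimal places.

The stratified and pooled comparisons disagree (Committee D wins within each department; Committee S wins overall), so the answer turns on the causal role of department.
Nothing the review committee does changes department; the imbalance is an allocation artefact. With department also predicting the outcome, the pooled figure is confounded, and the within-stratum comparison is the causal one.
Adjusting over the population distribution of department: 0.250·(0.758−0.846) + 0.250·(0.500−0.600) + 0.250·(0.150−0.383) + 0.250·(0.026−0.180) = -0.144.

-0.14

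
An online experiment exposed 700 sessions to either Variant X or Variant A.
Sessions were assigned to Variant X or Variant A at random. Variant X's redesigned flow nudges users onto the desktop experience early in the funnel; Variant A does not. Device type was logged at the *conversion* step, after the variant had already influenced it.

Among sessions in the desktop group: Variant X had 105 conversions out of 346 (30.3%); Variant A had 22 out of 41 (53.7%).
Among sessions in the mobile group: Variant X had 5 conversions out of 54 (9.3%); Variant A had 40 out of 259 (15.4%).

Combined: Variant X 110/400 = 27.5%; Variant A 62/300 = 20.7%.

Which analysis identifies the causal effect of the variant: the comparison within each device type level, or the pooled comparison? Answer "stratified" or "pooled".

Device type here is a post-treatment variable shaped by the variant; conditioning on it would introduce bias rather than remove it. The overall comparison is the causal one.
Pooled: Variant X 27.5% vs Variant A 20.7%; Variant X is higher overall.

pooled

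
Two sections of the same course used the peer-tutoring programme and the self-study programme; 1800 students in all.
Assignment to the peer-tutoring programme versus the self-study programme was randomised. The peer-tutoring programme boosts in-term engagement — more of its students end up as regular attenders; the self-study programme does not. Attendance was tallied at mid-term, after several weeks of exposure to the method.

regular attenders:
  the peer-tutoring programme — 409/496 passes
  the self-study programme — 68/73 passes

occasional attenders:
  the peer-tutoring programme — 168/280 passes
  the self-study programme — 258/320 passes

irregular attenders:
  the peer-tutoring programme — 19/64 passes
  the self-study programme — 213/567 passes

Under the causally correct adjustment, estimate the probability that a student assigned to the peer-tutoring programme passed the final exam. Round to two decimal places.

0.71

Mid-term attendance is downstream of the teaching method. One should not condition on a consequence of treatment, so the overall rates are the right comparison.
So P(outcome | do(the peer-tutoring programme)) is just the pooled rate for the peer-tutoring programme: 596/840 = 0.710.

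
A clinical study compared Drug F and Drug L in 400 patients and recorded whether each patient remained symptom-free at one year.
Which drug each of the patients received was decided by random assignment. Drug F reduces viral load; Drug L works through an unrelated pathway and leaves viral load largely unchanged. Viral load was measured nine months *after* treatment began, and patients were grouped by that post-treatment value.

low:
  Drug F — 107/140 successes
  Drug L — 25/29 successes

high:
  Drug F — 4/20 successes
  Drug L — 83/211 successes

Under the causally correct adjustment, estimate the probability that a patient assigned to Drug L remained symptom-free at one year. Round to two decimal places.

0.45

The viral load-specific comparison favours Drug L throughout, but the pooled figures favour Drug F. The question is whether to condition on viral load.
Because the drug influences viral load, viral load is a post-treatment mediator, not a confounder. Stratifying on it would bias the estimate; the causal effect is the crude pooled difference.
So P(outcome | do(Drug L)) is just the pooled rate for Drug L: 108/240 = 0.450.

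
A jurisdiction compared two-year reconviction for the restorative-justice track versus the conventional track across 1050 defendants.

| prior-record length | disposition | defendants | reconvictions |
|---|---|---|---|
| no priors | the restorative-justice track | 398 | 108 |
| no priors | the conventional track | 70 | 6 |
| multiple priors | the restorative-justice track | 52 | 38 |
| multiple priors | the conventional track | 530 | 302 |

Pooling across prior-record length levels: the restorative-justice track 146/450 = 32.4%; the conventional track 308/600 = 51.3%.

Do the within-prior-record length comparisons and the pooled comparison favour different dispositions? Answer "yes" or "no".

Within each prior-record length level (no priors 27.1% vs 8.6%; multiple priors 73.1% vs 57.0%), the conventional track has the lower rate every time. Pooled: 32.4% vs 51.3% — the restorative-justice track has the lower rate overall. The two comparisons disagree.

yes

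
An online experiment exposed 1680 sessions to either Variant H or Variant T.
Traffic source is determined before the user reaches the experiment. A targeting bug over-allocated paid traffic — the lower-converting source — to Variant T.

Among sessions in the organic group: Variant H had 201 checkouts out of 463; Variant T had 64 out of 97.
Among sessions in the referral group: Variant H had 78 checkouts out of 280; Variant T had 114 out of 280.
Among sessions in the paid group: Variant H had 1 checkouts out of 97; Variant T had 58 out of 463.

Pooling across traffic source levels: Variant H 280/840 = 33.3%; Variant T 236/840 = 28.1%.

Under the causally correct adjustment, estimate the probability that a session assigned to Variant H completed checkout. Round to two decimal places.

0.24

Here traffic source is a common cause — it drives both which variant a case falls under and the outcome. The crude comparison mixes populations; the stratum-specific rates are the causally relevant ones.
Standardising Variant H to the population traffic source mix: 0.333·201/463 + 0.333·78/280 + 0.333·1/97 = 0.241.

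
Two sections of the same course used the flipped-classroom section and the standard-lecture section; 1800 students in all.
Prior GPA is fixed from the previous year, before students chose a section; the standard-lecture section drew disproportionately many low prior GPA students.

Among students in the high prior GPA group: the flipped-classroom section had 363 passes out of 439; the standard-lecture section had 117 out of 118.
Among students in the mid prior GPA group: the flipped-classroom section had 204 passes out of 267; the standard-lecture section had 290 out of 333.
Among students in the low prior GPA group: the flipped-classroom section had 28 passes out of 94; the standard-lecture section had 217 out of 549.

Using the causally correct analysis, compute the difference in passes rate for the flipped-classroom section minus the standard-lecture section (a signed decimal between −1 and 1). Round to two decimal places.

-0.12

The prior GPA band-specific comparison favours the standard-lecture section throughout, but the pooled figures favour the flipped-classroom section. The question is whether to condition on prior GPA band.
Since prior GPA band is a pre-existing factor (not a product of the teaching method) and it affects the outcome on its own, it is a confounder. The stratified rates, not the pooled rate, identify the causal effect.
Adjusting over the population distribution of prior GPA band: 0.309·(0.827−0.992) + 0.333·(0.764−0.871) + 0.357·(0.298−0.395) = -0.121.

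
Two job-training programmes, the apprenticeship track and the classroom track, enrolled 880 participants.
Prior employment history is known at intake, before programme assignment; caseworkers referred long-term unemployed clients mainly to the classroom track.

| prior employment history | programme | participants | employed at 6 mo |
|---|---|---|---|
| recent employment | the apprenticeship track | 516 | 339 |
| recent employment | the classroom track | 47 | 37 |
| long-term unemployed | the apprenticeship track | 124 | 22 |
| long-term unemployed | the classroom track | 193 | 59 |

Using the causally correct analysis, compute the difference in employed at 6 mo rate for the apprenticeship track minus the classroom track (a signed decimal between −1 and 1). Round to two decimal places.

-0.13

The prior employment history-specific comparison favours the classroom track throughout, but the pooled figures favour the apprenticeship track. The question is whether to condition on prior employment history.
Since prior employment history is a pre-existing factor (not a product of the programme) and it affects the outcome on its own, it is a confounder. The stratified rates, not the pooled rate, identify the causal effect.
Adjusting over the population distribution of prior employment history: 0.640·(0.657−0.787) + 0.360·(0.177−0.306) = -0.130.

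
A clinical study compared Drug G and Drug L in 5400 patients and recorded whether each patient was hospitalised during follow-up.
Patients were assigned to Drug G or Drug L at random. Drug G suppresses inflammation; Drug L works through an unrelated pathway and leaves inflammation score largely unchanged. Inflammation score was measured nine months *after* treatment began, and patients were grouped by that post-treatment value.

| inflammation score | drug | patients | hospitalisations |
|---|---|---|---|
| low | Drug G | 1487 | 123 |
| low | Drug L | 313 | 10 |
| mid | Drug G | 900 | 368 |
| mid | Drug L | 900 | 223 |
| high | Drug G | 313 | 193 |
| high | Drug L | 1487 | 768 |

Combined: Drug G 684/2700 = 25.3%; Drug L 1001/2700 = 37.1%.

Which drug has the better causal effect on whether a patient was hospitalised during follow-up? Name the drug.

Inflammation score is recorded after the drug and is itself shifted by it — it sits on the causal path from drug to outcome. Conditioning on a mediator would strip out part of the effect we want; the pooled comparison gives the total causal effect.
Pooled: Drug G 25.3% vs Drug L 37.1%; Drug G is lower overall.

Drug G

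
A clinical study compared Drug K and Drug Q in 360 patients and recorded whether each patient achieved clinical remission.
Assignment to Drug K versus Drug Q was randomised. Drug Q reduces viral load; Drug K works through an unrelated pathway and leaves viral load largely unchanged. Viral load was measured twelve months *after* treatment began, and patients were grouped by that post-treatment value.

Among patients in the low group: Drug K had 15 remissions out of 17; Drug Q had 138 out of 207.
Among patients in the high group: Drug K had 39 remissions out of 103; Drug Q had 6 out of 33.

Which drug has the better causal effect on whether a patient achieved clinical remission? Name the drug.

Drug Q

Drug K is higher inside every viral load stratum but Drug Q is higher in aggregate. Whether to stratify depends on how viral load relates to the drug.
Viral load is downstream of the drug. One should not condition on a consequence of treatment, so the overall rates are the right comparison.
Pooled: Drug K 45.0% vs Drug Q 60.0%; Drug Q is higher overall.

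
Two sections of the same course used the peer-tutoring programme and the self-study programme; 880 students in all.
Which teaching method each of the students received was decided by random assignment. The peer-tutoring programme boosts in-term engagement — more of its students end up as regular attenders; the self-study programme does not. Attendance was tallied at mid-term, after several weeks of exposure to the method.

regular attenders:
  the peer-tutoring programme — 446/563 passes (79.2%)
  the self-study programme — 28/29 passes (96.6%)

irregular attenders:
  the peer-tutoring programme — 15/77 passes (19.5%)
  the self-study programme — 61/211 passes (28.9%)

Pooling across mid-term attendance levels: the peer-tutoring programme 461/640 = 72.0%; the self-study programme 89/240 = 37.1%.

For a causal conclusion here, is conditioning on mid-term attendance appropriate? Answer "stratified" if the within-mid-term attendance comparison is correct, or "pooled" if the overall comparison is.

Mid-term attendance here is a post-treatment variable shaped by the teaching method; conditioning on it would introduce bias rather than remove it. The overall comparison is the causal one.
Pooled: the peer-tutoring programme 72.0% vs the self-study programme 37.1%; the peer-tutoring programme is higher overall.

pooled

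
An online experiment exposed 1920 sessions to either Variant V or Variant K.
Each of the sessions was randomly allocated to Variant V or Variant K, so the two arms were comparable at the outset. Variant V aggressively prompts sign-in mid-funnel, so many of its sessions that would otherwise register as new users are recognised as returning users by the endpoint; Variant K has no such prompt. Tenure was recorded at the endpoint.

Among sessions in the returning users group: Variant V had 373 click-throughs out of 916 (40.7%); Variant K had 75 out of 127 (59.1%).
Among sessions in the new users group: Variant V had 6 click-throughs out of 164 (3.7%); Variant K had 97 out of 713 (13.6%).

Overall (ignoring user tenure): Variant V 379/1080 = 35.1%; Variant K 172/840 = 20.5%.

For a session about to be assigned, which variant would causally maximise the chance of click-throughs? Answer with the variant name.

User tenure lies on the pathway variant → user tenure → outcome, so adjusting for it blocks the indirect effect. For the total causal effect of variant, use the unadjusted pooled rates.
Pooled: Variant V 35.1% vs Variant K 20.5%; Variant V is higher overall.

Variant V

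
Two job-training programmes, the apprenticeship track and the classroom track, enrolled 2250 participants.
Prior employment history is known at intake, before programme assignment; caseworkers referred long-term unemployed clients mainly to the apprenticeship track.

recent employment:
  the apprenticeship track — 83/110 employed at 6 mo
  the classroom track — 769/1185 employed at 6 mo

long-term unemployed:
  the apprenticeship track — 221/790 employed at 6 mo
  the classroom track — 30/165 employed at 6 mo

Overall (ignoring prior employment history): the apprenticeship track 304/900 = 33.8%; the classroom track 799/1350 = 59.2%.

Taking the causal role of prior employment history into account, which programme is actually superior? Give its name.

Prior employment history differs across programmes for reasons unrelated to any effect of the programme itself, and it separately predicts the outcome — a classic confounder. We must compare within prior employment history levels.
Within each level — recent employment: 75.5% vs 64.9%; long-term unemployed: 28.0% vs 18.2% — the apprenticeship track is higher every time.

the apprenticeship track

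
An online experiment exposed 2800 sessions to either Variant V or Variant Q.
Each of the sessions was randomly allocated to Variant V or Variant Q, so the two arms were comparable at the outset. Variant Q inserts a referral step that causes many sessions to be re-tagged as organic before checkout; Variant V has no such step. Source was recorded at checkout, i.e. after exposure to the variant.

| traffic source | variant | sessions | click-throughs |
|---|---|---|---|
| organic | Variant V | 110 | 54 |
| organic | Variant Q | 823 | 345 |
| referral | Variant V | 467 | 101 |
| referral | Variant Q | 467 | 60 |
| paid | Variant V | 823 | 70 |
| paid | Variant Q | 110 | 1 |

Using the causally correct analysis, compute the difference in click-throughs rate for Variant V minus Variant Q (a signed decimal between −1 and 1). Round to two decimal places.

Because the variant influences traffic source, traffic source is a post-treatment mediator, not a confounder. Stratifying on it would bias the estimate; the causal effect is the crude pooled difference.
The causal difference is the pooled difference: 0.161 − 0.290 = -0.129.

-0.13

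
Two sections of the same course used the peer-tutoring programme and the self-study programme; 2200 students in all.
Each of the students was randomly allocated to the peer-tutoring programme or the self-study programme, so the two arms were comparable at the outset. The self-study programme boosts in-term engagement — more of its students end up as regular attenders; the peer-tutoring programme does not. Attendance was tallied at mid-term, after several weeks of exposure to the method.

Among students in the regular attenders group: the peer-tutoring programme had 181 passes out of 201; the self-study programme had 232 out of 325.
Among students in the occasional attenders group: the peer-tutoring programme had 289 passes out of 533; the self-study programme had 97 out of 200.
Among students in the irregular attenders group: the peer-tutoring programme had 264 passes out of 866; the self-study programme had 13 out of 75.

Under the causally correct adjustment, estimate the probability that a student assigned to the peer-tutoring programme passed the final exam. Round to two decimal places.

0.46

Mid-term attendance is downstream of the teaching method. One should not condition on a consequence of treatment, so the overall rates are the right comparison.
So P(outcome | do(the peer-tutoring programme)) is just the pooled rate for the peer-tutoring programme: 734/1600 = 0.459.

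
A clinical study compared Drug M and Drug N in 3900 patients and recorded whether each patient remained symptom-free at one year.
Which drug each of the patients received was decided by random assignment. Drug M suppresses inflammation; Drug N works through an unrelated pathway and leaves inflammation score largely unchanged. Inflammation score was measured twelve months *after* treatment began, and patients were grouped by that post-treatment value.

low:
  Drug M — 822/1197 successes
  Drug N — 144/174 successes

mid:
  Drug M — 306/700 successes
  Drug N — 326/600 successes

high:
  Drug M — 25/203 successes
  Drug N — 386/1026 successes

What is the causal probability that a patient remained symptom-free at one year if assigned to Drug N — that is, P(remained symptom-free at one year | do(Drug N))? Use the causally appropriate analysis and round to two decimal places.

0.48

Drug N is higher inside every inflammation score stratum but Drug M is higher in aggregate. Whether to stratify depends on how inflammation score relates to the drug.
Inflammation score lies on the pathway drug → inflammation score → outcome, so adjusting for it blocks the indirect effect. For the total causal effect of drug, use the unadjusted pooled rates.
So P(outcome | do(Drug N)) is just the pooled rate for Drug N: 856/1800 = 0.476.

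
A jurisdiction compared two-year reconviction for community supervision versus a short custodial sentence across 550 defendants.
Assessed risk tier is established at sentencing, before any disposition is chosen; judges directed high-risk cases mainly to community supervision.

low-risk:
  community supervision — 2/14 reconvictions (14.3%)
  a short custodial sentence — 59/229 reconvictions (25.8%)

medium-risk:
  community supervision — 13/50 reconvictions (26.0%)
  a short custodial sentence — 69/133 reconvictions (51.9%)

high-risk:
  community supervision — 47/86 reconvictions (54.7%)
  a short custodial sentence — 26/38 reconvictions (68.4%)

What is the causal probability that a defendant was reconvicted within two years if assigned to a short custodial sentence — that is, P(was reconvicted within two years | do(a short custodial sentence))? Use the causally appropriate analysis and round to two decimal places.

Assessed risk tier satisfies the back-door criterion: it is not a descendant of the disposition, and it blocks the spurious path from disposition to outcome. Adjusting for it (i.e., using the within-assessed risk tier rates) gives the causal effect.
Standardising a short custodial sentence to the population assessed risk tier mix: 0.442·59/229 + 0.333·69/133 + 0.225·26/38 = 0.441.

0.44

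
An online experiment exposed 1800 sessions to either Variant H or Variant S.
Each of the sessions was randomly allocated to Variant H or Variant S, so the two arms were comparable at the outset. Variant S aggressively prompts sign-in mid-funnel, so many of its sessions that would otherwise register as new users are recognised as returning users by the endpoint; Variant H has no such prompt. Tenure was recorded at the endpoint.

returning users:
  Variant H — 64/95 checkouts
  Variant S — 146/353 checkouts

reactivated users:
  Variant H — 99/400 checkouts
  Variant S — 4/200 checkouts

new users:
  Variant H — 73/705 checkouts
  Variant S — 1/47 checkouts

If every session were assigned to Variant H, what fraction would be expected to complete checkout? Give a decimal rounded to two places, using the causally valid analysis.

Stratifying would compare variants among sessions the variants themselves sorted into user tenure groups — a form of selection on an intermediate. The unconditioned pooled rates give the total causal effect.
So P(outcome | do(Variant H)) is just the pooled rate for Variant H: 236/1200 = 0.197.

0.20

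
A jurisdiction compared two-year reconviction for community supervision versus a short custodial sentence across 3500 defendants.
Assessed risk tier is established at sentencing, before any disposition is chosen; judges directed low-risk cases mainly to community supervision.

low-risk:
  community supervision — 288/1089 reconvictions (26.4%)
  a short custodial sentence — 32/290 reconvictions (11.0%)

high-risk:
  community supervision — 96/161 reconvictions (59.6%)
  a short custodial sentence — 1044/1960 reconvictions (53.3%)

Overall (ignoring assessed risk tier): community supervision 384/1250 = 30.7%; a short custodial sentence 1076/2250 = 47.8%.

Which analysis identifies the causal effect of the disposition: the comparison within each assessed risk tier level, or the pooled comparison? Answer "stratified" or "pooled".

stratified

Within every assessed risk tier level a short custodial sentence has the lower rate, yet pooled community supervision does — Simpson's reversal.
Since assessed risk tier is a pre-existing factor (not a product of the disposition) and it affects the outcome on its own, it is a confounder. The stratified rates, not the pooled rate, identify the causal effect.
Within each level — low-risk: 26.4% vs 11.0%; high-risk: 59.6% vs 53.3% — a short custodial sentence is lower every time.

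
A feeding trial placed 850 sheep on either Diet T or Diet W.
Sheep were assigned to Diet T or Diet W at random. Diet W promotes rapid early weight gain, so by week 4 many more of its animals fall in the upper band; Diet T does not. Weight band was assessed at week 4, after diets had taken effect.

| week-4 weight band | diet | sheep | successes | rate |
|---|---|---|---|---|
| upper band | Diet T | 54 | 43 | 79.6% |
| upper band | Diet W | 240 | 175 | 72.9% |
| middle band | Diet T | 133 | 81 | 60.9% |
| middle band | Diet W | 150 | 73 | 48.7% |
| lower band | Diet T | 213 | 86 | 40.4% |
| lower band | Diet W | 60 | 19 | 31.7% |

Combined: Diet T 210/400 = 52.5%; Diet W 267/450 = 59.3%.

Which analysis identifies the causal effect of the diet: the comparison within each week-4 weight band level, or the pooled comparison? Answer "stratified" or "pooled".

The distribution of week-4 weight band is itself part of what the diet does — it is an intermediate outcome. Holding it fixed would remove that part of the effect; the total effect is the pooled difference.
Pooled: Diet T 52.5% vs Diet W 59.3%; Diet W is higher overall.

pooled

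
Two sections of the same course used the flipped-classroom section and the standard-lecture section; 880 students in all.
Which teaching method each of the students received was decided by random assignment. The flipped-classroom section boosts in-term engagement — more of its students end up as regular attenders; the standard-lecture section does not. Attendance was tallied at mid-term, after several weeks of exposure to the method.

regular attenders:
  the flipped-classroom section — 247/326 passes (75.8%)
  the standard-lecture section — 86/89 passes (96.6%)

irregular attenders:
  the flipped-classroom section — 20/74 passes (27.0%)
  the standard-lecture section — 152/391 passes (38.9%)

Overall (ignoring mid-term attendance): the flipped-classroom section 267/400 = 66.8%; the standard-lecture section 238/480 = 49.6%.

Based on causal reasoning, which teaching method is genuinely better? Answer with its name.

the flipped-classroom section

Mid-term attendance is recorded after the teaching method and is itself shifted by it — it sits on the causal path from teaching method to outcome. Conditioning on a mediator would strip out part of the effect we want; the pooled comparison gives the total causal effect.
Pooled: the flipped-classroom section 66.8% vs the standard-lecture section 49.6%; the flipped-classroom section is higher overall.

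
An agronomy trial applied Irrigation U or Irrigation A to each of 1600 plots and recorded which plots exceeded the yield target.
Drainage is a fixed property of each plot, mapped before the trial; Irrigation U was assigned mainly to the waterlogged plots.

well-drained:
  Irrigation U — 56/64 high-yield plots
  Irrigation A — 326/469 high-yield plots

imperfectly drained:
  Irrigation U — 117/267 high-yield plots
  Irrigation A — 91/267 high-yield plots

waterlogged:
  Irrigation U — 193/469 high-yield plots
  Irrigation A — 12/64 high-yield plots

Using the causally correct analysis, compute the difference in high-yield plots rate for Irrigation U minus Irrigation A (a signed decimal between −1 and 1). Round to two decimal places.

+0.17

Field drainage satisfies the back-door criterion: it is not a descendant of the irrigation, and it blocks the spurious path from irrigation to outcome. Adjusting for it (i.e., using the within-field drainage rates) gives the causal effect.
Adjusting over the population distribution of field drainage: 0.333·(0.875−0.695) + 0.334·(0.438−0.341) + 0.333·(0.412−0.188) = +0.167.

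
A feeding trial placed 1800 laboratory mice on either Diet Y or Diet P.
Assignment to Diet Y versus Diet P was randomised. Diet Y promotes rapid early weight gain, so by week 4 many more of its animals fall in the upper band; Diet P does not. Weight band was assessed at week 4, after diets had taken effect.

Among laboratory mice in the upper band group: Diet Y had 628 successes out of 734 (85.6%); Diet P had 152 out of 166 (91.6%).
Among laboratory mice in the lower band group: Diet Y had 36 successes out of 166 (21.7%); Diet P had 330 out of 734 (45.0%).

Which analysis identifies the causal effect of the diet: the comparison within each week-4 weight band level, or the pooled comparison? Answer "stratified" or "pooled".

pooled

Because the diet influences week-4 weight band, week-4 weight band is a post-treatment mediator, not a confounder. Stratifying on it would bias the estimate; the causal effect is the crude pooled difference.
Pooled: Diet Y 73.8% vs Diet P 53.6%; Diet Y is higher overall.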